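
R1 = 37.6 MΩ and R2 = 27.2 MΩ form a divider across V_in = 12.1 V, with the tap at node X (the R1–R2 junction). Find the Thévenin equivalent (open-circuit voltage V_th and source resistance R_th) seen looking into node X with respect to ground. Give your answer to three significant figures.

V_th ≈ 5.08 V, R_th ≈ 15.8 MΩ

V_th is the unloaded tap voltage: V_in · R2/(R1+R2) = 12.1 × 0.4198 = 5.079 V.
Looking into X with the source shorted: R_th = R1·R2/(R1+R2) = 37.60 × 27.2/64.80 = 15.78 MΩ.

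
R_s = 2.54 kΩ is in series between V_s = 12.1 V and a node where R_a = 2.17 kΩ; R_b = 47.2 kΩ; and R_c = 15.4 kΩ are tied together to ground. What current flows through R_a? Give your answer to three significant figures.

I ≈ 2.33 mA

Parallel bank: R_p = 1/(1/2.17 + 1/47.2 + 1/15.4) = 1.828 kΩ.
V_A = 12.1 × 1.828/4.368 = 5.064 V.
Branch current I = V_A/R_a = 5.064/2.17 = 2.334 mA.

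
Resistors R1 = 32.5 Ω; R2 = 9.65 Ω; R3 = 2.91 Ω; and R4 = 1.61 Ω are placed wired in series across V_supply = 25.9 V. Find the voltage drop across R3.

Total series resistance ΣR = 32.5 + 9.65 + 2.91 + 1.61 = 46.67 Ω.
Voltage divider: V = V_supply · (2.910 / 46.67) = 25.9 × 0.06235 = 1.615 V.

V ≈ 1.61 V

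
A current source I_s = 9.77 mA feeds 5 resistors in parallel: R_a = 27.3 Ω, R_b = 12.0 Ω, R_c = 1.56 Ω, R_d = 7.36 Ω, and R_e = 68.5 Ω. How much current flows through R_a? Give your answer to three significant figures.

Total conductance ΣG = 1/27.3 + 1/12.0 + 1/1.56 + 1/7.36 + 1/68.5 = 0.9115 (units of 1/Ω).
R_a takes the fraction G_k/ΣG = 0.03663/0.9115 = 0.04019, so I = 9.77 × 0.04019 = 0.3926 mA.

I ≈ 0.393 mA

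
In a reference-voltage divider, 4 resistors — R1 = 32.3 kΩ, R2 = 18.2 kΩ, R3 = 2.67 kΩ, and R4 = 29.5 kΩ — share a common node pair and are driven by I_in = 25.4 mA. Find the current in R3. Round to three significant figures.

ΣG = 1/32.3 + 1/18.2 + 1/2.67 + 1/29.5 = 0.4943.
R3 takes the fraction G_k/ΣG = 0.3745/0.4943 = 0.7576, so I = 25.4 × 0.7576 = 19.24 mA.

I ≈ 19.2 mA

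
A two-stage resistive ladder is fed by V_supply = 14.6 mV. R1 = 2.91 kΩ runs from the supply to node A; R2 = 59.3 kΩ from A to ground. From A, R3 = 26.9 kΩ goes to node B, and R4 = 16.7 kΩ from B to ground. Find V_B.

Node A sees R2 in parallel with the series input of stage 2, R3 + R4 = 43.60 kΩ.
R2 ‖ (R3+R4) = 25.13 kΩ.
First divider: V_A = V_supply · 25.13/(2.91 + 25.13) = 13.08 mV.
Stage 2 is unloaded, so V_B = V_A · R4/(R3+R4) = 13.08 × 16.7/43.60 = 5.012 mV.

V_B ≈ 5.01 mV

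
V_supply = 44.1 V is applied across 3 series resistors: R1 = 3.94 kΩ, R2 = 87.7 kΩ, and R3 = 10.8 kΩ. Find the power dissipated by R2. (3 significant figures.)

P ≈ 16.3 mW

The common current is I = 44.1/102.4 = 0.4305 mA.
V(R2) = I·R = 37.75 V; P = V·I = 37.75 × 0.4305 = 16.25 mW.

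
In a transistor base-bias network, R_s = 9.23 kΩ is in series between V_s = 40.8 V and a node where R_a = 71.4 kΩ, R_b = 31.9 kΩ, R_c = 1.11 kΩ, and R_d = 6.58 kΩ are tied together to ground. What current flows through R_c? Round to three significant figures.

I ≈ 3.30 mA

Combine the parallel branches: R_p = (1/71.4 + 1/31.9 + 1/1.11 + 1/6.58)⁻¹ = 0.9106 kΩ.
V_A = 40.8 × 0.9106/10.14 = 3.664 V.
I(R_c) = V_A / R_c = 3.664/1.11 = 3.301 mA.
(Check via current divider: I_total = 4.023 mA; share G_k/ΣG = 0.8203 → same result.)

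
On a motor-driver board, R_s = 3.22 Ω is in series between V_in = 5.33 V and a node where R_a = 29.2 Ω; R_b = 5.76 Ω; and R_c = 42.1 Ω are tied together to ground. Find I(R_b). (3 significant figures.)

I ≈ 0.530 A

Equivalent of the parallel group: R_p = 4.318 Ω.
V_A = 5.33 × 4.318/7.538 = 3.053 V.
I(R_b) = V_A / R_b = 3.053/5.76 = 0.5300 A.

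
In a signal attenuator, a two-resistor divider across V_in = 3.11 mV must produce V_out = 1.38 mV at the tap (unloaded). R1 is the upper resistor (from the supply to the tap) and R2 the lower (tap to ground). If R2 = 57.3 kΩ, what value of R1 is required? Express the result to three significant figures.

V_out/V_in = R2/(R1+R2) = 0.4437.
R1 = R2·(1/k − 1) = 57.3 × 1.254 = 71.83 kΩ.

R1 ≈ 71.8 kΩ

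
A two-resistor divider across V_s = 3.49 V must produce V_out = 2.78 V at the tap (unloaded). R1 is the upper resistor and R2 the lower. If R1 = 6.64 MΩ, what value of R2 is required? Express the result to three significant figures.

V_out/V_s = R2/(R1+R2) = 0.7966.
Rearranging, R2 = R1·k/(1−k) = 6.64 × 3.915 = 26.00 MΩ.

R2 ≈ 26.0 MΩ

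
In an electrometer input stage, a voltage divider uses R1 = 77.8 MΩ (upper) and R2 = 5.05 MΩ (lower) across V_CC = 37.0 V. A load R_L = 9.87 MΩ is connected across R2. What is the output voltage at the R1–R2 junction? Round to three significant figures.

First combine the lower leg with the load: R2 ‖ R_L = 3.341 MΩ.
Now apply the divider: V_out = 37.0 × 0.04117 = 1.523 V.

V_out ≈ 1.52 V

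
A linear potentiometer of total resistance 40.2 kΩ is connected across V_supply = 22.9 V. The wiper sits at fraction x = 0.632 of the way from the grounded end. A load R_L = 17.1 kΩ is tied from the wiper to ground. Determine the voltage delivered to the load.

The pot divides into 14.79 kΩ above the wiper and 25.41 kΩ below.
Lower segment in parallel with the load: 25.41 ‖ 17.1 = 10.22 kΩ.
V_out = 22.9 × 10.22/(14.79 + 10.22) = 9.357 V.

V_out ≈ 9.36 V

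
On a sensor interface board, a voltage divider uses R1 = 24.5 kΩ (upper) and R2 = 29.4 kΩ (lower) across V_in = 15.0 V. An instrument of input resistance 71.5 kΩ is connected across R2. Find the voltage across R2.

V_out ≈ 6.89 V

The load sits in parallel with R2, giving an effective lower resistance R2' = R2·R_L/(R2+R_L) = 20.83 kΩ.
Then V_out = V_in · R2'/(R1 + R2') = 15.0 × 20.83/45.33 = 6.893 V.
(Unloaded it would be 8.18 V; the load pulls it down.)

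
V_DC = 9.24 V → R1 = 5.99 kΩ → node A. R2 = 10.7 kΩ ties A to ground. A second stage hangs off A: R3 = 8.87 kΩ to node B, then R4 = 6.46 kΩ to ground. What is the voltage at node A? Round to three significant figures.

Node A sees R2 in parallel with the series input of stage 2, R3 + R4 = 15.33 kΩ.
R2 ‖ (R3+R4) = 6.302 kΩ.
First divider: V_A = V_DC · 6.302/(5.99 + 6.302) = 4.737 V.

V_A ≈ 4.74 V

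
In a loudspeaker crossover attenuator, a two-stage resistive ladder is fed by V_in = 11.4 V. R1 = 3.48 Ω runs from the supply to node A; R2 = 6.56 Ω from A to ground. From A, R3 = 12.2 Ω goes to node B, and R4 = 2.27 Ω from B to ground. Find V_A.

The second stage (R3 + R4 = 14.47 Ω) loads node A in parallel with R2.
Effective lower resistance at A: R2 ‖ 14.47 = 4.514 Ω.
So V_A = 11.4 × 0.5647 = 6.437 V.

V_A ≈ 6.44 V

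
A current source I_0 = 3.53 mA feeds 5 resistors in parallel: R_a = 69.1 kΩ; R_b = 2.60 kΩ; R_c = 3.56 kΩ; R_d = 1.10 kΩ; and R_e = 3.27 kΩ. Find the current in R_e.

ΣG = 1/69.1 + 1/2.60 + 1/3.56 + 1/1.10 + 1/3.27 = 1.895.
By the current-divider rule, I = I_0 · G_k/ΣG = 3.53 × 0.1614 = 0.5697 mA.

I ≈ 0.570 mA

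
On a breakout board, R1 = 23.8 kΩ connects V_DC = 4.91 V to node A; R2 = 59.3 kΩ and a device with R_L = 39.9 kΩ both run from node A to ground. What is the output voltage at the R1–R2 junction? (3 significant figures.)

V_out ≈ 2.46 V

First combine the lower leg with the load: R2 ‖ R_L = 23.85 kΩ.
Now apply the divider: V_out = 4.91 × 0.5005 = 2.458 V.
(Unloaded it would be 3.50 V; the load pulls it down.)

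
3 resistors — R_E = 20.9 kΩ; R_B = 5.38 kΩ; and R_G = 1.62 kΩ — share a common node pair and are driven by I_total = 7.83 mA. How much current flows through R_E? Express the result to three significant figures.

I ≈ 0.440 mA

ΣG = 1/20.9 + 1/5.38 + 1/1.62 = 0.8510.
Current divider: I(R_E) = I_total · G_k/ΣG = 7.83 × (0.04785/0.8510) = 7.83 × 0.05622 = 0.4402 mA.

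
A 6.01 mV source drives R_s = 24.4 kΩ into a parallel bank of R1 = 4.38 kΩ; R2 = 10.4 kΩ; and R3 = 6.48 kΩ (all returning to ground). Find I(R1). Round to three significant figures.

I ≈ 0.108 µA

Parallel bank: R_p = 1/(1/4.38 + 1/10.4 + 1/6.48) = 2.089 kΩ.
V_A = 6.01 × 2.089/26.49 = 0.4739 mV.
Branch current I = V_A/R1 = 0.4739/4.38 = 0.1082 µA.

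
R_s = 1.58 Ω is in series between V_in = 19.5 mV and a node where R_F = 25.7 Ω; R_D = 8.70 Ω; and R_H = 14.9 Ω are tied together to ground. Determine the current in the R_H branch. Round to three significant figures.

I ≈ 0.970 mA

Parallel bank: R_p = 1/(1/25.7 + 1/8.70 + 1/14.9) = 4.526 Ω.
Node voltage V_A = V_in · R_p/(R_s + R_p) = 19.5 × 0.7412 = 14.45 mV.
I(R_H) = V_A / R_H = 14.45/14.9 = 0.9701 mA.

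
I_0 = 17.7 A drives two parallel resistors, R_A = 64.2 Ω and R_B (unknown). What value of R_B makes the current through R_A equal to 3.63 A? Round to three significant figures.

Two-branch current divider: I_A = I_0 · R_B/(R_A + R_B).
With f = 0.2051, R_B = R_A · f/(1−f) = 64.2 × 0.2580 = 16.56 Ω.

R_B ≈ 16.6 Ω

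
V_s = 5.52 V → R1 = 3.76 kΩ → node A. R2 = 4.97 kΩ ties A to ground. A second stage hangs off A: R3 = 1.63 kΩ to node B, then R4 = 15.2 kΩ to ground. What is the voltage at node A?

V_A ≈ 2.79 V

Node A sees R2 in parallel with the series input of stage 2, R3 + R4 = 16.83 kΩ.
Effective lower resistance at A: R2 ‖ 16.83 = 3.837 kΩ.
So V_A = 5.52 × 0.5051 = 2.788 V.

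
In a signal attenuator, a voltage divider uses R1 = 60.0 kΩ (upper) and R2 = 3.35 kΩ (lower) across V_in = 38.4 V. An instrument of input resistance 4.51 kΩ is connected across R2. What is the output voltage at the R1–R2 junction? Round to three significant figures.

The load sits in parallel with R2, giving an effective lower resistance R2' = R2·R_L/(R2+R_L) = 1.922 kΩ.
Voltage divider with the loaded lower leg: V_out = 38.4 × 1.922/(60.0 + 1.922) = 38.4 × 0.03104 = 1.192 V.
(Unloaded it would be 2.03 V; the load pulls it down.)

V_out ≈ 1.19 V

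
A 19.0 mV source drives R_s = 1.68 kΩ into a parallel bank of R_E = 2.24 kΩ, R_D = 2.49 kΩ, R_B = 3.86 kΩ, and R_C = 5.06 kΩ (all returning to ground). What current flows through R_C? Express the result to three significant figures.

I ≈ 1.18 µA

Parallel bank: R_p = 1/(1/2.24 + 1/2.49 + 1/3.86 + 1/5.06) = 0.7664 kΩ.
Node voltage V_A = V_supply · R_p/(R_s + R_p) = 19.0 × 0.3133 = 5.952 mV.
Branch current I = V_A/R_C = 5.952/5.06 = 1.176 µA.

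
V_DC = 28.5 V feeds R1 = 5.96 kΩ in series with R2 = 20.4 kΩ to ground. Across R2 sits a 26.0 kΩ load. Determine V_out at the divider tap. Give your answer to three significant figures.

V_out ≈ 18.7 V

R2 ‖ R_L = (20.4 × 26.0)/(20.4 + 26.0) = 11.43 kΩ.
Voltage divider with the loaded lower leg: V_out = 28.5 × 11.43/(5.96 + 11.43) = 28.5 × 0.6573 = 18.73 V.
(Unloaded it would be 22.1 V; the load pulls it down.)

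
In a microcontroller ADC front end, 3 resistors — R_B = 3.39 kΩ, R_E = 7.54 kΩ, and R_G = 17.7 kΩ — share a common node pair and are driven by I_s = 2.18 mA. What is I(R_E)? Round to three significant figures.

Total conductance ΣG = 1/3.39 + 1/7.54 + 1/17.7 = 0.4841 (units of 1/kΩ).
R_E takes the fraction G_k/ΣG = 0.1326/0.4841 = 0.2740, so I = 2.18 × 0.2740 = 0.5972 mA.

I ≈ 0.597 mA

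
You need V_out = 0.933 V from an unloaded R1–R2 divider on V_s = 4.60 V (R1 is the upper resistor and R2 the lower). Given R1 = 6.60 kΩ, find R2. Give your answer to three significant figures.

R2 ≈ 1.68 kΩ

Required fraction k = V_out/V_s = 0.2028.
R2 = R1 · 0.2028/(1 − 0.2028) = 1.679 kΩ.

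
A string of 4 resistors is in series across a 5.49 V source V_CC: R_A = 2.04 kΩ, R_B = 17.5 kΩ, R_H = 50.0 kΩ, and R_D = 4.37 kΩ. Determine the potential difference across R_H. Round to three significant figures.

V ≈ 3.71 V

ΣR = 2.04 + 17.5 + 50.0 + 4.37 = 73.91 kΩ.
V = V_CC · R/ΣR = 5.49 × 0.6765 = 3.714 V.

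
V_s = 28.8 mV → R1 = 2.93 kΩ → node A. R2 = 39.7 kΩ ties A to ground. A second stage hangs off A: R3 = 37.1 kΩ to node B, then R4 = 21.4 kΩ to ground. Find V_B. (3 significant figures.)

The second stage (R3 + R4 = 58.50 kΩ) loads node A in parallel with R2.
R2 ‖ (R3+R4) = 23.65 kΩ.
So V_A = 28.8 × 0.8898 = 25.63 mV.
Stage 2 is unloaded, so V_B = V_A · R4/(R3+R4) = 25.63 × 21.4/58.50 = 9.374 mV.

V_B ≈ 9.37 mV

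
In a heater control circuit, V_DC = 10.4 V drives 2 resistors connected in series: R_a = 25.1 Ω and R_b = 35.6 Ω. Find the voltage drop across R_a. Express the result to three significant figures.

V ≈ 4.30 V

ΣR = 25.1 + 35.6 = 60.70 Ω.
By the voltage-divider rule, V = 10.4 × 25.10/60.70 = 4.300 V.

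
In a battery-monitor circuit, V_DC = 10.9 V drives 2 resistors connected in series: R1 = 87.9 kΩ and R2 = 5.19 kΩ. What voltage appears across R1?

V ≈ 10.3 V

Total series resistance ΣR = 87.9 + 5.19 = 93.09 kΩ.
Voltage divider: V = V_DC · (87.90 / 93.09) = 10.9 × 0.9442 = 10.29 V.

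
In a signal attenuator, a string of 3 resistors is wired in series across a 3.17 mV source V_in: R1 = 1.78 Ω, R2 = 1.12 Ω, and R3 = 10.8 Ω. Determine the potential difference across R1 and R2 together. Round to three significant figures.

Total series resistance ΣR = 1.78 + 1.12 + 10.8 = 13.70 Ω.
R_{R1..R2} = 1.78 + 1.12 = 2.900 Ω.
Voltage divider: V = V_in · (2.900 / 13.70) = 3.17 × 0.2117 = 0.6710 mV.

V ≈ 0.671 mV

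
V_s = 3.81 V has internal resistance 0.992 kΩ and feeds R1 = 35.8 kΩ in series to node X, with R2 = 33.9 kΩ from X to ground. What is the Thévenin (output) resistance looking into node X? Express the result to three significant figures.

R_th ≈ 17.6 kΩ

R1' = 0.992 + 35.8 = 36.79 kΩ (source resistance + R1).
Zeroing V_s shorts the top of R1' to ground, so R_th = R1' ‖ R2 = 17.64 kΩ.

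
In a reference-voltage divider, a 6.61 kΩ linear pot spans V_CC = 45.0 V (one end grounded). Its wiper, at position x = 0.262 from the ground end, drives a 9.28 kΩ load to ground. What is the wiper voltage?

Split the track: R_lower = x·R_p = 1.732 kΩ, R_upper = (1−x)·R_p = 4.878 kΩ.
(x·R_p) ‖ R_L = 1.459 kΩ.
Loaded-divider output: V_out = 45.0 × 0.2303 = 10.36 V.

V_out ≈ 10.4 V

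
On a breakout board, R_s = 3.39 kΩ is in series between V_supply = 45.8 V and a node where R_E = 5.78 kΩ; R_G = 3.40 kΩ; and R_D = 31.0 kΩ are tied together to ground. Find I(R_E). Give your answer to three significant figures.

Combine the parallel branches: R_p = (1/5.78 + 1/3.40 + 1/31.0)⁻¹ = 2.002 kΩ.
Node voltage V_A = V_supply · R_p/(R_s + R_p) = 45.8 × 0.3713 = 17.01 V.
Branch current I = V_A/R_E = 17.01/5.78 = 2.942 mA.
(Equivalently: I_total = 8.493 mA, then current-divider fraction G_k/ΣG = 0.3464.)

I ≈ 2.94 mA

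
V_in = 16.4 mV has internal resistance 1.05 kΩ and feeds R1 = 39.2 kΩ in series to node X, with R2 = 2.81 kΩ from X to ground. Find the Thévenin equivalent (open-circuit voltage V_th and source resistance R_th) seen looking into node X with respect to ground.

R1' = 1.05 + 39.2 = 40.25 kΩ (source resistance + R1).
With X open, the divider is unloaded: V_th = 16.4 × 2.81/43.06 = 1.070 mV.
With V_in suppressed (replaced by a short), R_th = R1' ‖ R2 = (40.25 × 2.81)/(40.25 + 2.81) = 2.627 kΩ.

V_th ≈ 1.07 mV, R_th ≈ 2.63 kΩ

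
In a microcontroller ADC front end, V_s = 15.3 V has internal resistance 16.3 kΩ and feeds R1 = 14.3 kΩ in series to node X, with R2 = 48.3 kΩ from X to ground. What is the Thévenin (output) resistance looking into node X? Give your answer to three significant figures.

R1' = 16.3 + 14.3 = 30.60 kΩ (source resistance + R1).
With V_s suppressed (replaced by a short), R_th = R1' ‖ R2 = (30.60 × 48.3)/(30.60 + 48.3) = 18.73 kΩ.

R_th ≈ 18.7 kΩ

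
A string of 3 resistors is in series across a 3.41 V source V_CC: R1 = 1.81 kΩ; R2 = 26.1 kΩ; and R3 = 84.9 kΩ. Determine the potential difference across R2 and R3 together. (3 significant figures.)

ΣR = 1.81 + 26.1 + 84.9 = 112.8 kΩ.
R_{R2..R3} = 26.1 + 84.9 = 111.0 kΩ.
V = V_CC · R/ΣR = 3.41 × 0.9840 = 3.355 V.

V ≈ 3.36 V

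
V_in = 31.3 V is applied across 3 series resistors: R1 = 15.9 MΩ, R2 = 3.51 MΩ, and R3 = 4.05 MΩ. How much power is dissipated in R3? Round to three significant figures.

P ≈ 7.21 µW

ΣR = 23.46 MΩ → I = 31.3/23.46 = 1.334 µA.
V(R3) = I·R = 5.403 V; P = V·I = 5.403 × 1.334 = 7.209 µW.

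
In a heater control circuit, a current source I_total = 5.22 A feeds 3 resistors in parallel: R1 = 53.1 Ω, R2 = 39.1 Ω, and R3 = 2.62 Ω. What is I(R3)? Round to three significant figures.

I ≈ 4.68 A

ΣG = 1/53.1 + 1/39.1 + 1/2.62 = 0.4261.
Current divider: I(R3) = I_total · G_k/ΣG = 5.22 × (0.3817/0.4261) = 5.22 × 0.8958 = 4.676 A.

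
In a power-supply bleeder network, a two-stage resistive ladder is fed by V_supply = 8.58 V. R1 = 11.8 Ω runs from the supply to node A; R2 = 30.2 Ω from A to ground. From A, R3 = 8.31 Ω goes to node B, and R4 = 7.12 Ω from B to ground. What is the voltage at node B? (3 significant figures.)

V_B ≈ 1.84 V

Node A sees R2 in parallel with the series input of stage 2, R3 + R4 = 15.43 Ω.
Effective lower resistance at A: R2 ‖ 15.43 = 10.21 Ω.
So V_A = 8.58 × 0.4639 = 3.981 V.
Stage 2 is unloaded, so V_B = V_A · R4/(R3+R4) = 3.981 × 7.12/15.43 = 1.837 V.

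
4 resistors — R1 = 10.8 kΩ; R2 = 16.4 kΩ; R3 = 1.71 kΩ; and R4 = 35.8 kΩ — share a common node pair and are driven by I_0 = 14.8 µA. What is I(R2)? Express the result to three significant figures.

ΣG = 1/10.8 + 1/16.4 + 1/1.71 + 1/35.8 = 0.7663.
By the current-divider rule, I = I_0 · G_k/ΣG = 14.8 × 0.07957 = 1.178 µA.

I ≈ 1.18 µA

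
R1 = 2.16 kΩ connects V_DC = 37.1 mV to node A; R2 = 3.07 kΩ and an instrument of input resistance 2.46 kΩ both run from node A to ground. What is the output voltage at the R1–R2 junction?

The load sits in parallel with R2, giving an effective lower resistance R2' = R2·R_L/(R2+R_L) = 1.366 kΩ.
Then V_out = V_DC · R2'/(R1 + R2') = 37.1 × 1.366/3.526 = 14.37 mV.

V_out ≈ 14.4 mV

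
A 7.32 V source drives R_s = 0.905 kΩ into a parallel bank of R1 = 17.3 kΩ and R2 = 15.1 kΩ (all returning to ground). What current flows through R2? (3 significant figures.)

I ≈ 0.436 mA

Parallel bank: R_p = 1/(1/17.3 + 1/15.1) = 8.063 kΩ.
Node voltage V_A = V_DC · R_p/(R_s + R_p) = 7.32 × 0.8991 = 6.581 V.
Branch current I = V_A/R2 = 6.581/15.1 = 0.4358 mA.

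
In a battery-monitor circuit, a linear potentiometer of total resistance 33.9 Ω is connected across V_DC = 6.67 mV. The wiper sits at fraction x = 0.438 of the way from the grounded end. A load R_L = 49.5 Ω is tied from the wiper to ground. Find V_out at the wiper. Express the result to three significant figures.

The pot divides into 19.05 Ω above the wiper and 14.85 Ω below.
Lower segment in parallel with the load: 14.85 ‖ 49.5 = 11.42 Ω.
Then V_out = V_DC · 11.42/(19.05 + 11.42) = 2.500 mV.

V_out ≈ 2.50 mV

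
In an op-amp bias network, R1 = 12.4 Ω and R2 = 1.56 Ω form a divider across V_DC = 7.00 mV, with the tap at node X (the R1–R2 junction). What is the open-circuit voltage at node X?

V_th ≈ 0.782 mV

V_th is the unloaded tap voltage: V_DC · R2/(R1+R2) = 7.00 × 0.1117 = 0.7822 mV.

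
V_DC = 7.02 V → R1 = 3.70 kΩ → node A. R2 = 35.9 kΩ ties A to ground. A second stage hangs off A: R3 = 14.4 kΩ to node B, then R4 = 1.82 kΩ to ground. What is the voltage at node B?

V_B ≈ 0.592 V

The second stage (R3 + R4 = 16.22 kΩ) loads node A in parallel with R2.
Effective lower resistance at A: R2 ‖ 16.22 = 11.17 kΩ.
V_A = 7.02 × 11.17/(3.70 + 11.17) = 5.274 V.
V_B = V_A × 0.1122 = 0.5917 V.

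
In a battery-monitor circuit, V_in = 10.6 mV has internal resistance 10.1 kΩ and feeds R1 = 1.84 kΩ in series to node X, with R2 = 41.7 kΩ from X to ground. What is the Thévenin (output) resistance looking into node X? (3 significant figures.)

R_th ≈ 9.28 kΩ

R1' = 10.1 + 1.84 = 11.94 kΩ (source resistance + R1).
Zeroing V_in shorts the top of R1' to ground, so R_th = R1' ‖ R2 = 9.282 kΩ.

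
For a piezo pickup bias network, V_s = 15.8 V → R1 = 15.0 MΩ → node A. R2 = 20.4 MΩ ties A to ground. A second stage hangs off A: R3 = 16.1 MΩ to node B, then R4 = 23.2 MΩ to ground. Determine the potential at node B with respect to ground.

Looking into the second stage from A: R3 + R4 = 39.30 MΩ appears in parallel with R2.
R2 ‖ (R3+R4) = 13.43 MΩ.
First divider: V_A = V_s · 13.43/(15.0 + 13.43) = 7.463 V.
V_B = V_A × 0.5903 = 4.406 V.

V_B ≈ 4.41 V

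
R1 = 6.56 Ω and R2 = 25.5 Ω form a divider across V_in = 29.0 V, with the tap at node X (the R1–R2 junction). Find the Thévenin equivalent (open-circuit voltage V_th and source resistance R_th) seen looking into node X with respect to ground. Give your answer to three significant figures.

V_th ≈ 23.1 V, R_th ≈ 5.22 Ω

Open-circuit (no load on X): V_th = V_in · R2/(R1 + R2) = 29.0 × 25.5/(6.560 + 25.5) = 23.07 V.
With V_in suppressed (replaced by a short), R_th = R1 ‖ R2 = (6.560 × 25.5)/(6.560 + 25.5) = 5.218 Ω.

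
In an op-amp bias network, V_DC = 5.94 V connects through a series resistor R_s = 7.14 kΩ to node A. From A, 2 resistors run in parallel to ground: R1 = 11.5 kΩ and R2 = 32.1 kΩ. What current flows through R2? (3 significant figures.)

I ≈ 0.100 mA

Combine the parallel branches: R_p = (1/11.5 + 1/32.1)⁻¹ = 8.467 kΩ.
V_A by voltage divider: V_A = 5.94 × 8.467/(7.14 + 8.467) = 3.222 V.
Branch current I = V_A/R2 = 3.222/32.1 = 0.1004 mA.
(Check via current divider: I_total = 0.3806 mA; share G_k/ΣG = 0.2638 → same result.)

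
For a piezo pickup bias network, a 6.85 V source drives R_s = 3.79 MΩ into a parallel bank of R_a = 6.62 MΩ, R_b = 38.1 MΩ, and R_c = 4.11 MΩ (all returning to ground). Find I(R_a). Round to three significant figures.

I ≈ 0.399 µA

Equivalent of the parallel group: R_p = 2.377 MΩ.
Node voltage V_A = V_in · R_p/(R_s + R_p) = 6.85 × 0.3855 = 2.641 V.
I(R_a) = V_A / R_a = 2.641/6.62 = 0.3989 µA.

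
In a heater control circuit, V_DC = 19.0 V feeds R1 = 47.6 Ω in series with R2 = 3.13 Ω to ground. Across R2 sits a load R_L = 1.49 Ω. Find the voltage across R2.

The load sits in parallel with R2, giving an effective lower resistance R2' = R2·R_L/(R2+R_L) = 1.009 Ω.
Voltage divider with the loaded lower leg: V_out = 19.0 × 1.009/(47.6 + 1.009) = 19.0 × 0.02077 = 0.3946 V.

V_out ≈ 0.395 V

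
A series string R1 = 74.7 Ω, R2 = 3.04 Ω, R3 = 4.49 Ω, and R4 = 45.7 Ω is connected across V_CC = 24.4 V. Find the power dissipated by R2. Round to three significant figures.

Series current I = V_CC/ΣR = 24.4/127.9 = 0.1907 A.
P = I²R = 0.03638 × 3.04 = 0.1106 W.

P ≈ 0.111 W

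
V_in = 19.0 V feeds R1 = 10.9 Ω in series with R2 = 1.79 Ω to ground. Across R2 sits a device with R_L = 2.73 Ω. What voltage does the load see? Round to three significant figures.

V_out ≈ 1.71 V

The load sits in parallel with R2, giving an effective lower resistance R2' = R2·R_L/(R2+R_L) = 1.081 Ω.
Now apply the divider: V_out = 19.0 × 0.09024 = 1.714 V.
(Unloaded it would be 2.68 V; the load pulls it down.)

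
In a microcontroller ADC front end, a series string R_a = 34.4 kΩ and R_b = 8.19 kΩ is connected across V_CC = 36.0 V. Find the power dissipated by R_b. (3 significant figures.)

P ≈ 5.85 mW

The common current is I = 36.0/42.59 = 0.8453 mA.
V(R_b) = I·R = 6.923 V; P = V·I = 6.923 × 0.8453 = 5.852 mW.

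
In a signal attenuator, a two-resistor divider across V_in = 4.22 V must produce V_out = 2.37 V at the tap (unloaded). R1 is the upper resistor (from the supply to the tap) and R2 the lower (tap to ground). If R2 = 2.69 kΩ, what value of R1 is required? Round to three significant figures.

Required fraction k = V_out/V_in = 0.5616.
Rearranging, R1 = R2·(1−k)/k = 2.69 × 0.7806 = 2.100 kΩ.

R1 ≈ 2.10 kΩ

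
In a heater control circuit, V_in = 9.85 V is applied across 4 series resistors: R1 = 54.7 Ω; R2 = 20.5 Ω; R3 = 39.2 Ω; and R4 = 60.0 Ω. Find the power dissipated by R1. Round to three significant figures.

Series current I = V_in/ΣR = 9.85/174.4 = 0.05648 A.
P(R1) = I²·R1 = (0.05648)² × 54.7 = 0.1745 W.

P ≈ 0.174 W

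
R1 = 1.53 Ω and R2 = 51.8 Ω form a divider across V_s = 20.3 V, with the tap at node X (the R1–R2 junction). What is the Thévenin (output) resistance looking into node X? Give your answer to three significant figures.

Zeroing V_s shorts the top of R1 to ground, so R_th = R1 ‖ R2 = 1.486 Ω.

R_th ≈ 1.49 Ω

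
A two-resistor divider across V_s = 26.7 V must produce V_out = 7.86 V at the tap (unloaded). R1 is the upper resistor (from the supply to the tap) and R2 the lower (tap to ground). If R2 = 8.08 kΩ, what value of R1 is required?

The divider ratio is R2/(R1+R2) = 7.86/26.7 = 0.2944.
Rearranging, R1 = R2·(1−k)/k = 8.08 × 2.397 = 19.37 kΩ.

R1 ≈ 19.4 kΩ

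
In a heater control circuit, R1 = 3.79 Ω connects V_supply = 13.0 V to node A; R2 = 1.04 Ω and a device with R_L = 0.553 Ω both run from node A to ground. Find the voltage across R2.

V_out ≈ 1.13 V

R2 ‖ R_L = (1.04 × 0.553)/(1.04 + 0.553) = 0.3610 Ω.
Voltage divider with the loaded lower leg: V_out = 13.0 × 0.3610/(3.79 + 0.3610) = 13.0 × 0.08697 = 1.131 V.
(Unloaded it would be 2.80 V; the load pulls it down.)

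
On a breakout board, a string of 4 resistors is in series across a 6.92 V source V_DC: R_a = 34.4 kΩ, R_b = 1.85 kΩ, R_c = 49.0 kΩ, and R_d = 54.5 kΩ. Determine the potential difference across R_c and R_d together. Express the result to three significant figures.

V ≈ 5.13 V

Series total: ΣR = 34.4 + 1.85 + 49.0 + 54.5 = 139.8 kΩ.
R_{R_c..R_d} = 49.0 + 54.5 = 103.5 kΩ.
V = V_DC · R/ΣR = 6.92 × 0.7406 = 5.125 V.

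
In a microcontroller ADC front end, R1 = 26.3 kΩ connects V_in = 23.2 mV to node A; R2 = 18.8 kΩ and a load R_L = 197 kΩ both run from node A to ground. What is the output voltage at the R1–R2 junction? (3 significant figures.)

First combine the lower leg with the load: R2 ‖ R_L = 17.16 kΩ.
Voltage divider with the loaded lower leg: V_out = 23.2 × 17.16/(26.3 + 17.16) = 23.2 × 0.3949 = 9.161 mV.

V_out ≈ 9.16 mV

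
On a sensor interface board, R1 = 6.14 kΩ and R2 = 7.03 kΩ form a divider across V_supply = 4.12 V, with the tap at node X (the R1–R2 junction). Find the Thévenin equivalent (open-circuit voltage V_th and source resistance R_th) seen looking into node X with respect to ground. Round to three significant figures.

V_th is the unloaded tap voltage: V_supply · R2/(R1+R2) = 4.12 × 0.5338 = 2.199 V.
Zeroing V_supply shorts the top of R1 to ground, so R_th = R1 ‖ R2 = 3.277 kΩ.

V_th ≈ 2.20 V, R_th ≈ 3.28 kΩ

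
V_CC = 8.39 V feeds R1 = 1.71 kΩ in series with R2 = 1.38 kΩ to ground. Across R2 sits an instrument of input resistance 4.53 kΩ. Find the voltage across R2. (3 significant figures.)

V_out ≈ 3.21 V

First combine the lower leg with the load: R2 ‖ R_L = 1.058 kΩ.
Then V_out = V_CC · R2'/(R1 + R2') = 8.39 × 1.058/2.768 = 3.206 V.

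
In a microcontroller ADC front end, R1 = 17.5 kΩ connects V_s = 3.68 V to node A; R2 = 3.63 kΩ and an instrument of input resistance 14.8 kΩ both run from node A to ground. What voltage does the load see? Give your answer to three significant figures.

The load sits in parallel with R2, giving an effective lower resistance R2' = R2·R_L/(R2+R_L) = 2.915 kΩ.
Voltage divider with the loaded lower leg: V_out = 3.68 × 2.915/(17.5 + 2.915) = 3.68 × 0.1428 = 0.5255 V.
(Unloaded it would be 0.632 V; the load pulls it down.)

V_out ≈ 0.525 V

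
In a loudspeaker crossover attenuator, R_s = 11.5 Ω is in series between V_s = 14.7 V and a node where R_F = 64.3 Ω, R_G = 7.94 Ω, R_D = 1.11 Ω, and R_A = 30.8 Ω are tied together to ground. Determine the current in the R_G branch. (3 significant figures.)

Combine the parallel branches: R_p = (1/64.3 + 1/7.94 + 1/1.11 + 1/30.8)⁻¹ = 0.9303 Ω.
V_A = 14.7 × 0.9303/12.43 = 1.100 V.
I(R_G) = V_A / R_G = 1.100/7.94 = 0.1386 A.

I ≈ 0.139 A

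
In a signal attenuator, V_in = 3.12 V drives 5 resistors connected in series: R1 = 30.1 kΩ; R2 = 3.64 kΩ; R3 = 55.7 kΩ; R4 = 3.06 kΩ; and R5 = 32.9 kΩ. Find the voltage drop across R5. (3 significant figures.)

ΣR = 30.1 + 3.64 + 55.7 + 3.06 + 32.9 = 125.4 kΩ.
Voltage divider: V = V_in · (32.90 / 125.4) = 3.12 × 0.2624 = 0.8186 V.

V ≈ 0.819 V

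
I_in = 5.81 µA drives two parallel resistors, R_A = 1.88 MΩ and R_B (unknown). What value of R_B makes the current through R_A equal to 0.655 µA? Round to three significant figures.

R_B ≈ 0.239 MΩ

In a two-way split, I_A/I_in = R_B/(R_A + R_B).
0.655/5.81 = R_B/(R_A + R_B) → R_B = R_A · (0.1127)/(1 − 0.1127) = 1.88 × 0.1271 = 0.2389 MΩ.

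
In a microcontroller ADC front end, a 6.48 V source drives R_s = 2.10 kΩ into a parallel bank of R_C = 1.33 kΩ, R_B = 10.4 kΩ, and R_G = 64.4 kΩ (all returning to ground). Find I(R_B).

Parallel bank: R_p = 1/(1/1.33 + 1/10.4 + 1/64.4) = 1.158 kΩ.
V_A = 6.48 × 1.158/3.258 = 2.303 V.
I(R_B) = V_A / R_B = 2.303/10.4 = 0.2215 mA.

I ≈ 0.221 mA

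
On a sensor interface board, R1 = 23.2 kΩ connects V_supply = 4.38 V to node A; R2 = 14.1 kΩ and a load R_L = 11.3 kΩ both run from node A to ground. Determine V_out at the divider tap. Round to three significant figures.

V_out ≈ 0.932 V

First combine the lower leg with the load: R2 ‖ R_L = 6.273 kΩ.
Now apply the divider: V_out = 4.38 × 0.2128 = 0.9322 V.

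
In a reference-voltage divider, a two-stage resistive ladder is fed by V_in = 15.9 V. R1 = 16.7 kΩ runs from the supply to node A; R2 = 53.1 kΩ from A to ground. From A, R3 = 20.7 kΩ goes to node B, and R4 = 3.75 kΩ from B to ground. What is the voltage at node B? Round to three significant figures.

V_B ≈ 1.22 V

The second stage (R3 + R4 = 24.45 kΩ) loads node A in parallel with R2.
Effective lower resistance at A: R2 ‖ 24.45 = 16.74 kΩ.
V_A = 15.9 × 16.74/(16.7 + 16.74) = 7.960 V.
Then the unloaded second divider: V_B = V_A × R4/(R3+R4) = 7.960 × 0.1534 = 1.221 V.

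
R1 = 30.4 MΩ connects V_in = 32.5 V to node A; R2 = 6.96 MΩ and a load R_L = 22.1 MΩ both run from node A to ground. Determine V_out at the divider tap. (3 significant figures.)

V_out ≈ 4.82 V

R2 ‖ R_L = (6.96 × 22.1)/(6.96 + 22.1) = 5.293 MΩ.
Then V_out = V_in · R2'/(R1 + R2') = 32.5 × 5.293/35.69 = 4.820 V.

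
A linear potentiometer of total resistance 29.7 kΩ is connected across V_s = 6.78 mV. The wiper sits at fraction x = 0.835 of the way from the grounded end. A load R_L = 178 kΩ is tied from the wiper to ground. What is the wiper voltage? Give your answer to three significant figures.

The pot divides into 4.901 kΩ above the wiper and 24.80 kΩ below.
(x·R_p) ‖ R_L = 21.77 kΩ.
Loaded-divider output: V_out = 6.78 × 0.8162 = 5.534 mV.

V_out ≈ 5.53 mV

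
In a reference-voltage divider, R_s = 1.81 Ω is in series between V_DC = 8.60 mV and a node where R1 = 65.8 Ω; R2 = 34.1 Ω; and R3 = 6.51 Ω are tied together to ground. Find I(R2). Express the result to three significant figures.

I ≈ 0.186 mA

Parallel bank: R_p = 1/(1/65.8 + 1/34.1 + 1/6.51) = 5.047 Ω.
V_A = 8.60 × 5.047/6.857 = 6.330 mV.
Branch current I = V_A/R2 = 6.330/34.1 = 0.1856 mA.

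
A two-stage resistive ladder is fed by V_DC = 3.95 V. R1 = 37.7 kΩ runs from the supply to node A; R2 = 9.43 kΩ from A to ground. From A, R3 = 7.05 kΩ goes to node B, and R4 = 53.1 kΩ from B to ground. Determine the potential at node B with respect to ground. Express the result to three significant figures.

V_B ≈ 0.620 V

Looking into the second stage from A: R3 + R4 = 60.15 kΩ appears in parallel with R2.
R2 ‖ (R3+R4) = 8.152 kΩ.
V_A = 3.95 × 8.152/(37.7 + 8.152) = 0.7023 V.
Then the unloaded second divider: V_B = V_A × R4/(R3+R4) = 0.7023 × 0.8828 = 0.6200 V.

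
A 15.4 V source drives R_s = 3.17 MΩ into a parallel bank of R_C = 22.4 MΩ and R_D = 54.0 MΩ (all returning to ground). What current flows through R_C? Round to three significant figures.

I ≈ 0.573 µA

Parallel bank: R_p = 1/(1/22.4 + 1/54.0) = 15.83 MΩ.
Node voltage V_A = V_in · R_p/(R_s + R_p) = 15.4 × 0.8332 = 12.83 V.
I(R_C) = V_A / R_C = 12.83/22.4 = 0.5728 µA.
(Check via current divider: I_total = 0.8104 µA; share G_k/ΣG = 0.7068 → same result.)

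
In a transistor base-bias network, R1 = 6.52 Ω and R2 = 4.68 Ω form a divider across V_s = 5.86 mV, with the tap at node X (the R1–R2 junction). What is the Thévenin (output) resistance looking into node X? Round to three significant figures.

R_th ≈ 2.72 Ω

Zeroing V_s shorts the top of R1 to ground, so R_th = R1 ‖ R2 = 2.724 Ω.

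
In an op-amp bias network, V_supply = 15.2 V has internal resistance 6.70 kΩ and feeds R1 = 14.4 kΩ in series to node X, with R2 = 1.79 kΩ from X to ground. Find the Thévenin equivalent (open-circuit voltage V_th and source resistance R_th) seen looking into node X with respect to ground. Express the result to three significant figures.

V_th ≈ 1.19 V, R_th ≈ 1.65 kΩ

R1' = 6.70 + 14.4 = 21.10 kΩ (source resistance + R1).
Open-circuit (no load on X): V_th = V_supply · R2/(R1' + R2) = 15.2 × 1.79/(21.10 + 1.79) = 1.189 V.
With V_supply suppressed (replaced by a short), R_th = R1' ‖ R2 = (21.10 × 1.79)/(21.10 + 1.79) = 1.650 kΩ.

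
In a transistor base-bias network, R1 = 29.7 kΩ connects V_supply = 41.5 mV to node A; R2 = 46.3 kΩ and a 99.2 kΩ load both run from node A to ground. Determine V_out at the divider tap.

The load sits in parallel with R2, giving an effective lower resistance R2' = R2·R_L/(R2+R_L) = 31.57 kΩ.
Then V_out = V_supply · R2'/(R1 + R2') = 41.5 × 31.57/61.27 = 21.38 mV.

V_out ≈ 21.4 mV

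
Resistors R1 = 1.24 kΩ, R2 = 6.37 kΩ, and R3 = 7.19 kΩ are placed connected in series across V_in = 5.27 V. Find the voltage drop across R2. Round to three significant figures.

Total series resistance ΣR = 1.24 + 6.37 + 7.19 = 14.80 kΩ.
V = V_in · R/ΣR = 5.27 × 0.4304 = 2.268 V.

V ≈ 2.27 V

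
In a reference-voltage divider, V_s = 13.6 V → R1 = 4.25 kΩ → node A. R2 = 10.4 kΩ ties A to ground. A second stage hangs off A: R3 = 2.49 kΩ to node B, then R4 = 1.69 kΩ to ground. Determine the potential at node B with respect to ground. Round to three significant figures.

Node A sees R2 in parallel with the series input of stage 2, R3 + R4 = 4.180 kΩ.
R2 ‖ (R3+R4) = 2.982 kΩ.
V_A = 13.6 × 2.982/(4.25 + 2.982) = 5.607 V.
Stage 2 is unloaded, so V_B = V_A · R4/(R3+R4) = 5.607 × 1.69/4.180 = 2.267 V.

V_B ≈ 2.27 V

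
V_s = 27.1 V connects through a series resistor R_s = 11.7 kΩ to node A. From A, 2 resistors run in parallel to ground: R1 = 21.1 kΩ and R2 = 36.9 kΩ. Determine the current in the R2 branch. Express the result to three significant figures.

Combine the parallel branches: R_p = (1/21.1 + 1/36.9)⁻¹ = 13.42 kΩ.
V_A by voltage divider: V_A = 27.1 × 13.42/(11.7 + 13.42) = 14.48 V.
Branch current I = V_A/R2 = 14.48/36.9 = 0.3924 mA.

I ≈ 0.392 mA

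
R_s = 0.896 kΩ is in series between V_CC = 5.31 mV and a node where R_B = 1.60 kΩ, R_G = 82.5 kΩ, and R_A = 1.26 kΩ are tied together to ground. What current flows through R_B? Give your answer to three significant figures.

I ≈ 1.45 µA

Parallel bank: R_p = 1/(1/1.60 + 1/82.5 + 1/1.26) = 0.6989 kΩ.
V_A = 5.31 × 0.6989/1.595 = 2.327 mV.
Branch current I = V_A/R_B = 2.327/1.60 = 1.454 µA.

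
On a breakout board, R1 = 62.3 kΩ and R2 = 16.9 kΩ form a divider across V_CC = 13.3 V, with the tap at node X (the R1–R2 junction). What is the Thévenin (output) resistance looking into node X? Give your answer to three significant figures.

R_th ≈ 13.3 kΩ

Zeroing V_CC shorts the top of R1 to ground, so R_th = R1 ‖ R2 = 13.29 kΩ.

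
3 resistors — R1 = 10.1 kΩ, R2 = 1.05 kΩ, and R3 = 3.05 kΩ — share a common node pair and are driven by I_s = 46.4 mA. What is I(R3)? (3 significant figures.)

I ≈ 11.0 mA

Total conductance ΣG = 1/10.1 + 1/1.05 + 1/3.05 = 1.379 (units of 1/kΩ).
Current divider: I(R3) = I_s · G_k/ΣG = 46.4 × (0.3279/1.379) = 46.4 × 0.2377 = 11.03 mA.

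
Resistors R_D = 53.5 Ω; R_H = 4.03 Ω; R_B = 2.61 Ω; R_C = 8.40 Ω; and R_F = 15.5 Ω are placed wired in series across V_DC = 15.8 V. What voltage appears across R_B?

V ≈ 0.491 V

Total series resistance ΣR = 53.5 + 4.03 + 2.61 + 8.40 + 15.5 = 84.04 Ω.
By the voltage-divider rule, V = 15.8 × 2.610/84.04 = 0.4907 V.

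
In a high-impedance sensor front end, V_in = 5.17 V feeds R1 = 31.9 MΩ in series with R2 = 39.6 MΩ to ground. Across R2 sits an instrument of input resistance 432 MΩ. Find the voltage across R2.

First combine the lower leg with the load: R2 ‖ R_L = 36.27 MΩ.
Then V_out = V_in · R2'/(R1 + R2') = 5.17 × 36.27/68.17 = 2.751 V.

V_out ≈ 2.75 V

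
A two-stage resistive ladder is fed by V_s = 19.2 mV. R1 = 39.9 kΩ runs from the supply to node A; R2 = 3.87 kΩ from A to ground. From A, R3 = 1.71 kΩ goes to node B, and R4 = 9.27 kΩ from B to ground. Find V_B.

Node A sees R2 in parallel with the series input of stage 2, R3 + R4 = 10.98 kΩ.
Effective lower resistance at A: R2 ‖ 10.98 = 2.861 kΩ.
V_A = 19.2 × 2.861/(39.9 + 2.861) = 1.285 mV.
V_B = V_A × 0.8443 = 1.085 mV.

V_B ≈ 1.08 mV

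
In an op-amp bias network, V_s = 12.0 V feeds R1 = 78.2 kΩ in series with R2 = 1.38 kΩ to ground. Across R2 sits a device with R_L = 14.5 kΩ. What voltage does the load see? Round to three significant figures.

First combine the lower leg with the load: R2 ‖ R_L = 1.260 kΩ.
Voltage divider with the loaded lower leg: V_out = 12.0 × 1.260/(78.2 + 1.260) = 12.0 × 0.01586 = 0.1903 V.
(Unloaded it would be 0.208 V; the load pulls it down.)

V_out ≈ 0.190 V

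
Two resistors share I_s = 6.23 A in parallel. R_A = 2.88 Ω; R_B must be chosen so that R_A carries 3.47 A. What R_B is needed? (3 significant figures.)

R_B ≈ 3.62 Ω

The fraction through R_A equals R_B/(R_A+R_B).
3.47/6.23 = R_B/(R_A + R_B) → R_B = R_A · (0.5570)/(1 − 0.5570) = 2.88 × 1.257 = 3.621 Ω.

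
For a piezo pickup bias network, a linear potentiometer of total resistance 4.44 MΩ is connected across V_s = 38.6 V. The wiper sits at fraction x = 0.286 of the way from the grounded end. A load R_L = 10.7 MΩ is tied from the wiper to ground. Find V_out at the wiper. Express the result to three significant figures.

V_out ≈ 10.2 V

Split the track: R_lower = x·R_p = 1.270 MΩ, R_upper = (1−x)·R_p = 3.170 MΩ.
R_L loads the lower segment: effective lower R = 1.135 MΩ.
Loaded-divider output: V_out = 38.6 × 0.2637 = 10.18 V.
(Unloaded: V_out = x·V_s = 11.0 V.)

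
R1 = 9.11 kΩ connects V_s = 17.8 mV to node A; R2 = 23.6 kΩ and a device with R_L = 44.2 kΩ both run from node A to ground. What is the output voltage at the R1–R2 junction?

V_out ≈ 11.2 mV

First combine the lower leg with the load: R2 ‖ R_L = 15.39 kΩ.
Then V_out = V_s · R2'/(R1 + R2') = 17.8 × 15.39/24.50 = 11.18 mV.
(Unloaded it would be 12.8 mV; the load pulls it down.)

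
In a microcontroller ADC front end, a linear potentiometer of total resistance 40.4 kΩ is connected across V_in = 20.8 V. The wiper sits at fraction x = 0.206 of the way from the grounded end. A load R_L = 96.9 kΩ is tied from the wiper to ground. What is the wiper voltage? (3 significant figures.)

Split the track: R_lower = x·R_p = 8.322 kΩ, R_upper = (1−x)·R_p = 32.08 kΩ.
(x·R_p) ‖ R_L = 7.664 kΩ.
Loaded-divider output: V_out = 20.8 × 0.1928 = 4.011 V.

V_out ≈ 4.01 V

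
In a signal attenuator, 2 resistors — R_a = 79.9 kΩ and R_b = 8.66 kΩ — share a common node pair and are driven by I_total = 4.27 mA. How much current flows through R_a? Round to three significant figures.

Two-branch current divider: I_k = I_total · R_other/(R_1 + R_2).
So I = 4.27 × 8.66/88.56 = 0.4175 mA.

I ≈ 0.418 mA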